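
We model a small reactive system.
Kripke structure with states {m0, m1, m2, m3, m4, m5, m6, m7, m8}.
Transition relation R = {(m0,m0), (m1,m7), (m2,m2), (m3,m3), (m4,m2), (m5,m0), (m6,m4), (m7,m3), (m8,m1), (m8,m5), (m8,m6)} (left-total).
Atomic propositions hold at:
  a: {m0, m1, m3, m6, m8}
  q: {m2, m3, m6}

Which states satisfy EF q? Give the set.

EF q: least fixpoint, start Z0 = {m2, m3, m6}, add states with some successor in Z. Z1 = {m2, m3, m4, m6, m7, m8}; Z2 = {m1, m2, m3, m4, m6, m7, m8}; fixed.
Sat(EF q) = {m1, m2, m3, m4, m6, m7, m8}

{m1, m2, m3, m4, m6, m7, m8}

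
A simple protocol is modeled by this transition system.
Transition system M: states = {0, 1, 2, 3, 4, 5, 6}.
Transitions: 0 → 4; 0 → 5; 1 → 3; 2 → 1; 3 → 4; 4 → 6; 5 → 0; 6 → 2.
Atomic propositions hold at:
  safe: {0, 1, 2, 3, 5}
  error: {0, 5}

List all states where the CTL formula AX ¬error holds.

{1, 2, 3, 4, 6}

Sat(¬error) = {1, 2, 3, 4, 6}
Sat(AX ¬error) = {s : every successor in {1, 2, 3, 4, 6}} = {1, 2, 3, 4, 6}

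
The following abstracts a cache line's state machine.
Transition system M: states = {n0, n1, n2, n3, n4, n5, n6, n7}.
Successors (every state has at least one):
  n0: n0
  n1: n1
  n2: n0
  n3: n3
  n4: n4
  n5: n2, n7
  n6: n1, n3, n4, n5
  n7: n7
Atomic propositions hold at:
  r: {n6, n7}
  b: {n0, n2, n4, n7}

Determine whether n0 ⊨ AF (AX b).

Sat(AX b) = {s : every successor in {n0, n2, n4, n7}} = {n0, n2, n4, n5, n7}
AF (AX b): least fixpoint, start Z0 = {n0, n2, n4, n5, n7}, add states with every successor in Z. Already a fixed point.
Sat(AF (AX b)) = {n0, n2, n4, n5, n7}
n0 ∈ Sat(AF (AX b)) = {n0, n2, n4, n5, n7}, so the formula holds at n0.

Yes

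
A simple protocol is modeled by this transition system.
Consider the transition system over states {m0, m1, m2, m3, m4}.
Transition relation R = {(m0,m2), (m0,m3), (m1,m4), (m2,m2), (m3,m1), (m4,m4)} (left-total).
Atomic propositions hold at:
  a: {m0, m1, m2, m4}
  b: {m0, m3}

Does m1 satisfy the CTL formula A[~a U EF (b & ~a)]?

Sat(~a) = {m3}
Sat(b & ~a) = {m3}
EF (b & ~a): least fixpoint, start Z0 = {m3}, add states with some successor in Z. Z1 = {m0, m3}; fixed.
Sat(EF (b & ~a)) = {m0, m3}
A[~a U EF (b & ~a)]: least fixpoint, start Z0 = Sat(EF (b & ~a)) = {m0, m3}, add states in Sat(~a) with every successor in Z. Already a fixed point.
Sat(A[~a U EF (b & ~a)]) = {m0, m3}
m1 ∉ Sat(A[~a U EF (b & ~a)]) = {m0, m3}, so the formula does not hold at m1.

No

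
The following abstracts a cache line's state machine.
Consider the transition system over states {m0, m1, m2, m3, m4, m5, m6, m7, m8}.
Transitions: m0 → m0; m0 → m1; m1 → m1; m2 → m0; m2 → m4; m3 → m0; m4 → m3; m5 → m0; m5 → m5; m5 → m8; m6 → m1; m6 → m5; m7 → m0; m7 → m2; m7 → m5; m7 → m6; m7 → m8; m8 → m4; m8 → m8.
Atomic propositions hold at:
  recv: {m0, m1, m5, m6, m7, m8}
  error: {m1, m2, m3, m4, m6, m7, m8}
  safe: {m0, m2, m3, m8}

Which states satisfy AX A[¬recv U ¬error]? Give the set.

Sat(¬recv) = {m2, m3, m4}
Sat(¬error) = {m0, m5}
A[¬recv U ¬error]: least fixpoint, start Z0 = Sat(¬error) = {m0, m5}, add states in Sat(¬recv) with every successor in Z. Z1 = {m0, m3, m5}; Z2 = {m0, m3, m4, m5}; Z3 = {m0, m2, m3, m4, m5}; fixed.
Sat(A[¬recv U ¬error]) = {m0, m2, m3, m4, m5}
Sat(AX A[¬recv U ¬error]) = {s : every successor in {m0, m2, m3, m4, m5}} = {m2, m3, m4}

{m2, m3, m4}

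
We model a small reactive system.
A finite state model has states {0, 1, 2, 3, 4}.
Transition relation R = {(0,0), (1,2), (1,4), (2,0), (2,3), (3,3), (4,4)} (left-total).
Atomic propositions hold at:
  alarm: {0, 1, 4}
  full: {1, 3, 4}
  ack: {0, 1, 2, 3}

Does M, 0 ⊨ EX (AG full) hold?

AG full: greatest fixpoint, start Z0 = {1, 3, 4}, keep only states in Sat with every successor in Z. Z1 = {3, 4}; fixed.
Sat(AG full) = {3, 4}
Sat(EX (AG full)) = {s : some successor in {3, 4}} = {1, 2, 3, 4}
0 ∉ Sat(EX (AG full)) = {1, 2, 3, 4}, so the formula does not hold at 0.

No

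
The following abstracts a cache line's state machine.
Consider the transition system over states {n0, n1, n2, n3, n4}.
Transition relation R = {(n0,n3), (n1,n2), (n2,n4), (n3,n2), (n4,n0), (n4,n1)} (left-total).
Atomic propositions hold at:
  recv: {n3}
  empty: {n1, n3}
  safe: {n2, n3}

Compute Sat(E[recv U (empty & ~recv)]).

{n1}

Sat(~recv) = {n0, n1, n2, n4}
Sat(empty & ~recv) = {n1}
E[recv U (empty & ~recv)]: least fixpoint, start Z0 = Sat((empty & ~recv)) = {n1}, add states in Sat(recv) with some successor in Z. Already a fixed point.
Sat(E[recv U (empty & ~recv)]) = {n1}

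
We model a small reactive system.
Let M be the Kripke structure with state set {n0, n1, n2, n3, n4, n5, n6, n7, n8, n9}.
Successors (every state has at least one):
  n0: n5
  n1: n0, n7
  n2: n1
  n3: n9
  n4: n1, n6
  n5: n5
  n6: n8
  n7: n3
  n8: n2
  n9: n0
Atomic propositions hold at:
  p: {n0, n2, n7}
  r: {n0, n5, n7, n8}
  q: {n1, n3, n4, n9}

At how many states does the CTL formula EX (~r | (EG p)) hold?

Sat(~r) = {n1, n2, n3, n4, n6, n9}
EG p: greatest fixpoint, start Z0 = {n0, n2, n7}, keep only states in Sat with some successor in Z. Z1 = ∅; fixed.
Sat(EG p) = ∅
Sat(~r | (EG p)) = {n1, n2, n3, n4, n6, n9}
Sat(EX (~r | (EG p))) = {s : some successor in {n1, n2, n3, n4, n6, n9}} = {n2, n3, n4, n7, n8}
|Sat(EX (~r | (EG p)))| = |{n2, n3, n4, n7, n8}| = 5.

5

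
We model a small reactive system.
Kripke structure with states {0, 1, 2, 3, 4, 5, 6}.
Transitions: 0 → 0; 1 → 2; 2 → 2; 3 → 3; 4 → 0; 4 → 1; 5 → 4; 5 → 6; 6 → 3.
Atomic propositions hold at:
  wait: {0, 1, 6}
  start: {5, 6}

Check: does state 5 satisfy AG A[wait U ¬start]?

Sat(¬start) = {0, 1, 2, 3, 4}
A[wait U ¬start]: least fixpoint, start Z0 = Sat(¬start) = {0, 1, 2, 3, 4}, add states in Sat(wait) with every successor in Z. Z1 = {0, 1, 2, 3, 4, 6}; fixed.
Sat(A[wait U ¬start]) = {0, 1, 2, 3, 4, 6}
AG A[wait U ¬start]: greatest fixpoint, start Z0 = {0, 1, 2, 3, 4, 6}, keep only states in Sat with every successor in Z. Already a fixed point.
Sat(AG A[wait U ¬start]) = {0, 1, 2, 3, 4, 6}
5 ∉ Sat(AG A[wait U ¬start]) = {0, 1, 2, 3, 4, 6}, so the formula does not hold at 5.

No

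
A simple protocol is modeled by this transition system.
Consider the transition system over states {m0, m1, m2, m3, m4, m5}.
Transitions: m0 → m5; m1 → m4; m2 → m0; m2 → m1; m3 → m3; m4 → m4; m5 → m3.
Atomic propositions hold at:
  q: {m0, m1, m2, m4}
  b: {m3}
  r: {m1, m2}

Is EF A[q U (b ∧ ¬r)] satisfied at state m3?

Yes

Sat(¬r) = {m0, m3, m4, m5}
Sat(b ∧ ¬r) = {m3}
A[q U (b ∧ ¬r)]: least fixpoint, start Z0 = Sat((b ∧ ¬r)) = {m3}, add states in Sat(q) with every successor in Z. Already a fixed point.
Sat(A[q U (b ∧ ¬r)]) = {m3}
EF A[q U (b ∧ ¬r)]: least fixpoint, start Z0 = {m3}, add states with some successor in Z. Z1 = {m3, m5}; Z2 = {m0, m3, m5}; Z3 = {m0, m2, m3, m5}; fixed.
Sat(EF A[q U (b ∧ ¬r)]) = {m0, m2, m3, m5}
m3 ∈ Sat(EF A[q U (b ∧ ¬r)]) = {m0, m2, m3, m5}, so the formula holds at m3.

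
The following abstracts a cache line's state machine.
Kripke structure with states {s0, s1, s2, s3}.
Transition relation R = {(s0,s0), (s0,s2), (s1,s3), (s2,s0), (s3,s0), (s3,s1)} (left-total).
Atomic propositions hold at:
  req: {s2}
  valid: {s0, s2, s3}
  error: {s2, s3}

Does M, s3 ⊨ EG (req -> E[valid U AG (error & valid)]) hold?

Yes

Sat(error & valid) = {s2, s3}
AG (error & valid): greatest fixpoint, start Z0 = {s2, s3}, keep only states in Sat with every successor in Z. Z1 = ∅; fixed.
Sat(AG (error & valid)) = ∅
E[valid U AG (error & valid)]: least fixpoint, start Z0 = Sat(AG (error & valid)) = ∅, add states in Sat(valid) with some successor in Z. Already a fixed point.
Sat(E[valid U AG (error & valid)]) = ∅
Sat(req -> E[valid U AG (error & valid)]) = {s0, s1, s3}
EG (req -> E[valid U AG (error & valid)]): greatest fixpoint, start Z0 = {s0, s1, s3}, keep only states in Sat with some successor in Z. Already a fixed point.
Sat(EG (req -> E[valid U AG (error & valid)])) = {s0, s1, s3}
s3 ∈ Sat(EG (req -> E[valid U AG (error & valid)])) = {s0, s1, s3}, so the formula holds at s3.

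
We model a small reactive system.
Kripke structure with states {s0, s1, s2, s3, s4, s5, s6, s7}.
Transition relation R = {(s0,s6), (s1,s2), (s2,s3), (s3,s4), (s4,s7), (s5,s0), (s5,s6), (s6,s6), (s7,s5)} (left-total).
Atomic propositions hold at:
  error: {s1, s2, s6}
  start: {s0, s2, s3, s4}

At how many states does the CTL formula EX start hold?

Sat(EX start) = {s : some successor in {s0, s2, s3, s4}} = {s1, s2, s3, s5}
|Sat(EX start)| = |{s1, s2, s3, s5}| = 4.

4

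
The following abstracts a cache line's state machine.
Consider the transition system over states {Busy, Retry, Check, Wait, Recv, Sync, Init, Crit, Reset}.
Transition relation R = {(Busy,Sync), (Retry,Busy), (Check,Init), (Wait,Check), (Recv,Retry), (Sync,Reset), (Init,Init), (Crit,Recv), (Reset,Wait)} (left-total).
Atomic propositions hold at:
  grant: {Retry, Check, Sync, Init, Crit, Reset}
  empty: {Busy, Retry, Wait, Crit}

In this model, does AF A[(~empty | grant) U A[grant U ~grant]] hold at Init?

Sat(~empty) = {Check, Recv, Sync, Init, Reset}
Sat(~empty | grant) = {Retry, Check, Recv, Sync, Init, Crit, Reset}
Sat(~grant) = {Busy, Wait, Recv}
A[grant U ~grant]: least fixpoint, start Z0 = Sat(~grant) = {Busy, Wait, Recv}, add states in Sat(grant) with every successor in Z. Z1 = {Busy, Retry, Wait, Recv, Crit, Reset}; Z2 = {Busy, Retry, Wait, Recv, Sync, Crit, Reset}; fixed.
Sat(A[grant U ~grant]) = {Busy, Retry, Wait, Recv, Sync, Crit, Reset}
A[(~empty | grant) U A[grant U ~grant]]: least fixpoint, start Z0 = Sat(A[grant U ~grant]) = {Busy, Retry, Wait, Recv, Sync, Crit, Reset}, add states in Sat(~empty | grant) with every successor in Z. Already a fixed point.
Sat(A[(~empty | grant) U A[grant U ~grant]]) = {Busy, Retry, Wait, Recv, Sync, Crit, Reset}
AF A[(~empty | grant) U A[grant U ~grant]]: least fixpoint, start Z0 = {Busy, Retry, Wait, Recv, Sync, Crit, Reset}, add states with every successor in Z. Already a fixed point.
Sat(AF A[(~empty | grant) U A[grant U ~grant]]) = {Busy, Retry, Wait, Recv, Sync, Crit, Reset}
Init ∉ Sat(AF A[(~empty | grant) U A[grant U ~grant]]) = {Busy, Retry, Wait, Recv, Sync, Crit, Reset}, so the formula does not hold at Init.

No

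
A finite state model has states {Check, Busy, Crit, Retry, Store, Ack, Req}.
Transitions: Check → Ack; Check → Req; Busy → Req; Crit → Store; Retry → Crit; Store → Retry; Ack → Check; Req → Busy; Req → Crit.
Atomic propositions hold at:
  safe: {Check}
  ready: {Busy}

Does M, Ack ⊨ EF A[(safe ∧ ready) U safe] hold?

Yes

Sat(safe ∧ ready) = ∅
A[(safe ∧ ready) U safe]: least fixpoint, start Z0 = Sat(safe) = {Check}, add states in Sat(safe ∧ ready) with every successor in Z. Already a fixed point.
Sat(A[(safe ∧ ready) U safe]) = {Check}
EF A[(safe ∧ ready) U safe]: least fixpoint, start Z0 = {Check}, add states with some successor in Z. Z1 = {Check, Ack}; fixed.
Sat(EF A[(safe ∧ ready) U safe]) = {Check, Ack}
Ack ∈ Sat(EF A[(safe ∧ ready) U safe]) = {Check, Ack}, so the formula holds at Ack.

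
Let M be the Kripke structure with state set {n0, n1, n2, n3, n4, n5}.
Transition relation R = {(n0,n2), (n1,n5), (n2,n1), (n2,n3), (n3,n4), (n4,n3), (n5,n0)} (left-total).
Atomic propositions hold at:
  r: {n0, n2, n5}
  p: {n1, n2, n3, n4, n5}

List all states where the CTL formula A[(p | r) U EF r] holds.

Sat(p | r) = {n0, n1, n2, n3, n4, n5}
EF r: least fixpoint, start Z0 = {n0, n2, n5}, add states with some successor in Z. Z1 = {n0, n1, n2, n5}; fixed.
Sat(EF r) = {n0, n1, n2, n5}
A[(p | r) U EF r]: least fixpoint, start Z0 = Sat(EF r) = {n0, n1, n2, n5}, add states in Sat(p | r) with every successor in Z. Already a fixed point.
Sat(A[(p | r) U EF r]) = {n0, n1, n2, n5}

{n0, n1, n2, n5}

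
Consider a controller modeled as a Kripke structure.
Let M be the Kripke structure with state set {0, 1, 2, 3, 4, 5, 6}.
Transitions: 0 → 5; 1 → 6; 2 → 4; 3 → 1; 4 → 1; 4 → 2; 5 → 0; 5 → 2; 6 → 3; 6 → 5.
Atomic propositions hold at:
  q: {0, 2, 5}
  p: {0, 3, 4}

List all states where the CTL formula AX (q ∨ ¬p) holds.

Sat(¬p) = {1, 2, 5, 6}
Sat(q ∨ ¬p) = {0, 1, 2, 5, 6}
Sat(AX (q ∨ ¬p)) = {s : every successor in {0, 1, 2, 5, 6}} = {0, 1, 3, 4, 5}

{0, 1, 3, 4, 5}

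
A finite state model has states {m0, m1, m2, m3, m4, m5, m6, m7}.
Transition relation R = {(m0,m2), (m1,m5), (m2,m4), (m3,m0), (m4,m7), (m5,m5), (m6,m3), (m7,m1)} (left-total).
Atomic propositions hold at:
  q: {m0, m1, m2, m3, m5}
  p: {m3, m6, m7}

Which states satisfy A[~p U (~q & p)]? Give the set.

Sat(~p) = {m0, m1, m2, m4, m5}
Sat(~q) = {m4, m6, m7}
Sat(~q & p) = {m6, m7}
A[~p U (~q & p)]: least fixpoint, start Z0 = Sat((~q & p)) = {m6, m7}, add states in Sat(~p) with every successor in Z. Z1 = {m4, m6, m7}; Z2 = {m2, m4, m6, m7}; Z3 = {m0, m2, m4, m6, m7}; fixed.
Sat(A[~p U (~q & p)]) = {m0, m2, m4, m6, m7}

{m0, m2, m4, m6, m7}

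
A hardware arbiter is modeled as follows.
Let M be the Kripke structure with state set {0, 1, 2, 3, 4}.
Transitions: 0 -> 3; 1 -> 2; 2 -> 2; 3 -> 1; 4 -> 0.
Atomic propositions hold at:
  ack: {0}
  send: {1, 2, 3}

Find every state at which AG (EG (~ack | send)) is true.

{1, 2, 3}

Sat(~ack) = {1, 2, 3, 4}
Sat(~ack | send) = {1, 2, 3, 4}
EG (~ack | send): greatest fixpoint, start Z0 = {1, 2, 3, 4}, keep only states in Sat with some successor in Z. Z1 = {1, 2, 3}; fixed.
Sat(EG (~ack | send)) = {1, 2, 3}
AG (EG (~ack | send)): greatest fixpoint, start Z0 = {1, 2, 3}, keep only states in Sat with every successor in Z. Already a fixed point.
Sat(AG (EG (~ack | send))) = {1, 2, 3}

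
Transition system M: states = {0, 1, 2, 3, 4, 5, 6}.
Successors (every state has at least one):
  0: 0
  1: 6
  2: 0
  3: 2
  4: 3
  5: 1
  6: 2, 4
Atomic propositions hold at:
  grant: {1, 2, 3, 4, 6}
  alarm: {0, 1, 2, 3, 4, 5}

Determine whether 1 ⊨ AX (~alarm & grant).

Sat(~alarm) = {6}
Sat(~alarm & grant) = {6}
Sat(AX (~alarm & grant)) = {s : every successor in {6}} = {1}
1 ∈ Sat(AX (~alarm & grant)) = {1}, so the formula holds at 1.

Yes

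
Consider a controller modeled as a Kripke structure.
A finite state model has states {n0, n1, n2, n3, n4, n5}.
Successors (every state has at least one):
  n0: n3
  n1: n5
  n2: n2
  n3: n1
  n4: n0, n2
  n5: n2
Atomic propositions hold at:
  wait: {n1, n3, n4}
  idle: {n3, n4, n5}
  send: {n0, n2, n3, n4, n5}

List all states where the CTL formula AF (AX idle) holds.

{n0, n1, n3}

Sat(AX idle) = {s : every successor in {n3, n4, n5}} = {n0, n1}
AF (AX idle): least fixpoint, start Z0 = {n0, n1}, add states with every successor in Z. Z1 = {n0, n1, n3}; fixed.
Sat(AF (AX idle)) = {n0, n1, n3}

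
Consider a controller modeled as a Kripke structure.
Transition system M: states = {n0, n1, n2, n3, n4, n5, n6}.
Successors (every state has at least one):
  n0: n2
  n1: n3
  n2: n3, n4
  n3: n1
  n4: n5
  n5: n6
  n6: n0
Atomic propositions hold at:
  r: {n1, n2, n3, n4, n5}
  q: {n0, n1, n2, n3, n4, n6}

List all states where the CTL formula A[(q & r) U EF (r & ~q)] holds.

Sat(q & r) = {n1, n2, n3, n4}
Sat(~q) = {n5}
Sat(r & ~q) = {n5}
EF (r & ~q): least fixpoint, start Z0 = {n5}, add states with some successor in Z. Z1 = {n4, n5}; Z2 = {n2, n4, n5}; Z3 = {n0, n2, n4, n5}; Z4 = {n0, n2, n4, n5, n6}; fixed.
Sat(EF (r & ~q)) = {n0, n2, n4, n5, n6}
A[(q & r) U EF (r & ~q)]: least fixpoint, start Z0 = Sat(EF (r & ~q)) = {n0, n2, n4, n5, n6}, add states in Sat(q & r) with every successor in Z. Already a fixed point.
Sat(A[(q & r) U EF (r & ~q)]) = {n0, n2, n4, n5, n6}

{n0, n2, n4, n5, n6}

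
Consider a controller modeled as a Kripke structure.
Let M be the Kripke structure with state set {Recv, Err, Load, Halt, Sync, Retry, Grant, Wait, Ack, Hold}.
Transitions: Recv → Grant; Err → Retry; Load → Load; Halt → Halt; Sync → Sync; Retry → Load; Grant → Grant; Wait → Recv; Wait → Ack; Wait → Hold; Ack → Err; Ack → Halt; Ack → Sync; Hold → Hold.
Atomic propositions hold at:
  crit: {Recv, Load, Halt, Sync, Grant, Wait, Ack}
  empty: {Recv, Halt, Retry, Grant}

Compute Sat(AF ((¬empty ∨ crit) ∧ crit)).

{Recv, Err, Load, Halt, Sync, Retry, Grant, Wait, Ack}

Sat(¬empty) = {Err, Load, Sync, Wait, Ack, Hold}
Sat(¬empty ∨ crit) = {Recv, Err, Load, Halt, Sync, Grant, Wait, Ack, Hold}
Sat((¬empty ∨ crit) ∧ crit) = {Recv, Load, Halt, Sync, Grant, Wait, Ack}
AF ((¬empty ∨ crit) ∧ crit): least fixpoint, start Z0 = {Recv, Load, Halt, Sync, Grant, Wait, Ack}, add states with every successor in Z. Z1 = {Recv, Load, Halt, Sync, Retry, Grant, Wait, Ack}; Z2 = {Recv, Err, Load, Halt, Sync, Retry, Grant, Wait, Ack}; fixed.
Sat(AF ((¬empty ∨ crit) ∧ crit)) = {Recv, Err, Load, Halt, Sync, Retry, Grant, Wait, Ack}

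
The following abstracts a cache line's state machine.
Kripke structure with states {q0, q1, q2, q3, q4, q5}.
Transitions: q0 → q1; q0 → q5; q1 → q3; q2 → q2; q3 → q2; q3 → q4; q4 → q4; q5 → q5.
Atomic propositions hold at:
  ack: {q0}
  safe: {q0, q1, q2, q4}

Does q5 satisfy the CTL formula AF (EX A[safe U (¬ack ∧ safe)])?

No

Sat(¬ack) = {q1, q2, q3, q4, q5}
Sat(¬ack ∧ safe) = {q1, q2, q4}
A[safe U (¬ack ∧ safe)]: least fixpoint, start Z0 = Sat((¬ack ∧ safe)) = {q1, q2, q4}, add states in Sat(safe) with every successor in Z. Already a fixed point.
Sat(A[safe U (¬ack ∧ safe)]) = {q1, q2, q4}
Sat(EX A[safe U (¬ack ∧ safe)]) = {s : some successor in {q1, q2, q4}} = {q0, q2, q3, q4}
AF (EX A[safe U (¬ack ∧ safe)]): least fixpoint, start Z0 = {q0, q2, q3, q4}, add states with every successor in Z. Z1 = {q0, q1, q2, q3, q4}; fixed.
Sat(AF (EX A[safe U (¬ack ∧ safe)])) = {q0, q1, q2, q3, q4}
q5 ∉ Sat(AF (EX A[safe U (¬ack ∧ safe)])) = {q0, q1, q2, q3, q4}, so the formula does not hold at q5.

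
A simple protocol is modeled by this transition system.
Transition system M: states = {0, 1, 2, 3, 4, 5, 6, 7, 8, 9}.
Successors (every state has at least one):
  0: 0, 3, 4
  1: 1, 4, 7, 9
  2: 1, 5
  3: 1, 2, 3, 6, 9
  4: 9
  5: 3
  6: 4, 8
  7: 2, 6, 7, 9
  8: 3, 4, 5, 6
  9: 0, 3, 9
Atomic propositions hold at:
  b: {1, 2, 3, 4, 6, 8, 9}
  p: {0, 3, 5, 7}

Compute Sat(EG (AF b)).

{1, 2, 3, 4, 5, 6, 8, 9}

AF b: least fixpoint, start Z0 = {1, 2, 3, 4, 6, 8, 9}, add states with every successor in Z. Z1 = {1, 2, 3, 4, 5, 6, 8, 9}; fixed.
Sat(AF b) = {1, 2, 3, 4, 5, 6, 8, 9}
EG (AF b): greatest fixpoint, start Z0 = {1, 2, 3, 4, 5, 6, 8, 9}, keep only states in Sat with some successor in Z. Already a fixed point.
Sat(EG (AF b)) = {1, 2, 3, 4, 5, 6, 8, 9}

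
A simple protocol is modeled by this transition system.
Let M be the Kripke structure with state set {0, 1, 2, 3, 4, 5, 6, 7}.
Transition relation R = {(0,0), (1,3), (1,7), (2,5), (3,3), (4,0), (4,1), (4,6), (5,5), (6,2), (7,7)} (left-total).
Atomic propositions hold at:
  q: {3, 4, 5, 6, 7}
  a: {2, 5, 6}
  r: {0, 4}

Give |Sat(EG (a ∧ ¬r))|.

Sat(¬r) = {1, 2, 3, 5, 6, 7}
Sat(a ∧ ¬r) = {2, 5, 6}
EG (a ∧ ¬r): greatest fixpoint, start Z0 = {2, 5, 6}, keep only states in Sat with some successor in Z. Already a fixed point.
Sat(EG (a ∧ ¬r)) = {2, 5, 6}
|Sat(EG (a ∧ ¬r))| = |{2, 5, 6}| = 3.

3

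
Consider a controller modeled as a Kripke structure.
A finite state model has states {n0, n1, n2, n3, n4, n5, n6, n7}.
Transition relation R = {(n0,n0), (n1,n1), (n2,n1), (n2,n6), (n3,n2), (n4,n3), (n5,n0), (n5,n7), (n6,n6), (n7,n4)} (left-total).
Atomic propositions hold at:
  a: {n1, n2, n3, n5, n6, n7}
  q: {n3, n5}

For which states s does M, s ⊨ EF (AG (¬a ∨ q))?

Sat(¬a) = {n0, n4}
Sat(¬a ∨ q) = {n0, n3, n4, n5}
AG (¬a ∨ q): greatest fixpoint, start Z0 = {n0, n3, n4, n5}, keep only states in Sat with every successor in Z. Z1 = {n0, n4}; Z2 = {n0}; fixed.
Sat(AG (¬a ∨ q)) = {n0}
EF (AG (¬a ∨ q)): least fixpoint, start Z0 = {n0}, add states with some successor in Z. Z1 = {n0, n5}; fixed.
Sat(EF (AG (¬a ∨ q))) = {n0, n5}

{n0, n5}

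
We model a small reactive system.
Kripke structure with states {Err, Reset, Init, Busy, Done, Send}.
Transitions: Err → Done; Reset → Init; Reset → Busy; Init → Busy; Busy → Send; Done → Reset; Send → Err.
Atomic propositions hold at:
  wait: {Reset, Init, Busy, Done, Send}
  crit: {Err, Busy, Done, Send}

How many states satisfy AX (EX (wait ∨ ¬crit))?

5

Sat(¬crit) = {Reset, Init}
Sat(wait ∨ ¬crit) = {Reset, Init, Busy, Done, Send}
Sat(EX (wait ∨ ¬crit)) = {s : some successor in {Reset, Init, Busy, Done, Send}} = {Err, Reset, Init, Busy, Done}
Sat(AX (EX (wait ∨ ¬crit))) = {s : every successor in {Err, Reset, Init, Busy, Done}} = {Err, Reset, Init, Done, Send}
|Sat(AX (EX (wait ∨ ¬crit)))| = |{Err, Reset, Init, Done, Send}| = 5.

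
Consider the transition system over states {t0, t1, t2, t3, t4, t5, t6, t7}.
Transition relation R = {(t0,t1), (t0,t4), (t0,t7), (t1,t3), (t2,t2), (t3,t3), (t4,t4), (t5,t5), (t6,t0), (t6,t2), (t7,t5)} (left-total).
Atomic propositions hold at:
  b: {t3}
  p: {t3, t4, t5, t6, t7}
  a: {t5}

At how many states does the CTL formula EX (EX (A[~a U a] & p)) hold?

Sat(~a) = {t0, t1, t2, t3, t4, t6, t7}
A[~a U a]: least fixpoint, start Z0 = Sat(a) = {t5}, add states in Sat(~a) with every successor in Z. Z1 = {t5, t7}; fixed.
Sat(A[~a U a]) = {t5, t7}
Sat(A[~a U a] & p) = {t5, t7}
Sat(EX (A[~a U a] & p)) = {s : some successor in {t5, t7}} = {t0, t5, t7}
Sat(EX (EX (A[~a U a] & p))) = {s : some successor in {t0, t5, t7}} = {t0, t5, t6, t7}
|Sat(EX (EX (A[~a U a] & p)))| = |{t0, t5, t6, t7}| = 4.

4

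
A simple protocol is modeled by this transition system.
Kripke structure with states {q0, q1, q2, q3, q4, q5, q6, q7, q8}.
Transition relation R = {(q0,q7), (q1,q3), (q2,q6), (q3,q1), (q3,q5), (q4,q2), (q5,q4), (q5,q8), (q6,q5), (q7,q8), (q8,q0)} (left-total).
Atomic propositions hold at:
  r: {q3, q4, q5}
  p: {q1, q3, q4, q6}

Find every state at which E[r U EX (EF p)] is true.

EF p: least fixpoint, start Z0 = {q1, q3, q4, q6}, add states with some successor in Z. Z1 = {q1, q2, q3, q4, q5, q6}; fixed.
Sat(EF p) = {q1, q2, q3, q4, q5, q6}
Sat(EX (EF p)) = {s : some successor in {q1, q2, q3, q4, q5, q6}} = {q1, q2, q3, q4, q5, q6}
E[r U EX (EF p)]: least fixpoint, start Z0 = Sat(EX (EF p)) = {q1, q2, q3, q4, q5, q6}, add states in Sat(r) with some successor in Z. Already a fixed point.
Sat(E[r U EX (EF p)]) = {q1, q2, q3, q4, q5, q6}

{q1, q2, q3, q4, q5, q6}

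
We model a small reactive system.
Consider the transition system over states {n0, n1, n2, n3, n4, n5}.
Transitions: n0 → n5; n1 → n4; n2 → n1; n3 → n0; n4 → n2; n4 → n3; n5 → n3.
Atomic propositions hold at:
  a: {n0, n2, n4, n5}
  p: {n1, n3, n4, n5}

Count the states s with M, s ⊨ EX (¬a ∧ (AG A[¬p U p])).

Sat(¬a) = {n1, n3}
Sat(¬p) = {n0, n2}
A[¬p U p]: least fixpoint, start Z0 = Sat(p) = {n1, n3, n4, n5}, add states in Sat(¬p) with every successor in Z. Z1 = {n0, n1, n2, n3, n4, n5}; fixed.
Sat(A[¬p U p]) = {n0, n1, n2, n3, n4, n5}
AG A[¬p U p]: greatest fixpoint, start Z0 = {n0, n1, n2, n3, n4, n5}, keep only states in Sat with every successor in Z. Already a fixed point.
Sat(AG A[¬p U p]) = {n0, n1, n2, n3, n4, n5}
Sat(¬a ∧ (AG A[¬p U p])) = {n1, n3}
Sat(EX (¬a ∧ (AG A[¬p U p]))) = {s : some successor in {n1, n3}} = {n2, n4, n5}
|Sat(EX (¬a ∧ (AG A[¬p U p])))| = |{n2, n4, n5}| = 3.

3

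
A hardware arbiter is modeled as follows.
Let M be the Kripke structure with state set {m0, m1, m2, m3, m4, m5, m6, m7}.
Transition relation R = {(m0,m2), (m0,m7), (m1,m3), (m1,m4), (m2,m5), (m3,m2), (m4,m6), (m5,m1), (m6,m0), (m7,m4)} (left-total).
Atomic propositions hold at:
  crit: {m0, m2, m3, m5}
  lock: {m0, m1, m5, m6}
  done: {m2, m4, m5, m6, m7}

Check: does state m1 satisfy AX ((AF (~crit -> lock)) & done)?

No

Sat(~crit) = {m1, m4, m6, m7}
Sat(~crit -> lock) = {m0, m1, m2, m3, m5, m6}
AF (~crit -> lock): least fixpoint, start Z0 = {m0, m1, m2, m3, m5, m6}, add states with every successor in Z. Z1 = {m0, m1, m2, m3, m4, m5, m6}; Z2 = {m0, m1, m2, m3, m4, m5, m6, m7}; fixed.
Sat(AF (~crit -> lock)) = {m0, m1, m2, m3, m4, m5, m6, m7}
Sat((AF (~crit -> lock)) & done) = {m2, m4, m5, m6, m7}
Sat(AX ((AF (~crit -> lock)) & done)) = {s : every successor in {m2, m4, m5, m6, m7}} = {m0, m2, m3, m4, m7}
m1 ∉ Sat(AX ((AF (~crit -> lock)) & done)) = {m0, m2, m3, m4, m7}, so the formula does not hold at m1.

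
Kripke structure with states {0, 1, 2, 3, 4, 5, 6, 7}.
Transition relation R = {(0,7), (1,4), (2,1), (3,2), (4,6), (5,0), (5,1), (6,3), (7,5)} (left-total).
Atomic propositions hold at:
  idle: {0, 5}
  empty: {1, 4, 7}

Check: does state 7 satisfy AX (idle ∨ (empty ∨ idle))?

Yes

Sat(empty ∨ idle) = {0, 1, 4, 5, 7}
Sat(idle ∨ (empty ∨ idle)) = {0, 1, 4, 5, 7}
Sat(AX (idle ∨ (empty ∨ idle))) = {s : every successor in {0, 1, 4, 5, 7}} = {0, 1, 2, 5, 7}
7 ∈ Sat(AX (idle ∨ (empty ∨ idle))) = {0, 1, 2, 5, 7}, so the formula holds at 7.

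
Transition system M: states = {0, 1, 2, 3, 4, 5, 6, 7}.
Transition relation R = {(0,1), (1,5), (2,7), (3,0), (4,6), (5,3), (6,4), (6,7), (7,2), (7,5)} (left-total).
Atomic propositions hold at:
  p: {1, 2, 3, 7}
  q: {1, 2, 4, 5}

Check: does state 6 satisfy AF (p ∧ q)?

Sat(p ∧ q) = {1, 2}
AF (p ∧ q): least fixpoint, start Z0 = {1, 2}, add states with every successor in Z. Z1 = {0, 1, 2}; Z2 = {0, 1, 2, 3}; Z3 = {0, 1, 2, 3, 5}; Z4 = {0, 1, 2, 3, 5, 7}; fixed.
Sat(AF (p ∧ q)) = {0, 1, 2, 3, 5, 7}
6 ∉ Sat(AF (p ∧ q)) = {0, 1, 2, 3, 5, 7}, so the formula does not hold at 6.

No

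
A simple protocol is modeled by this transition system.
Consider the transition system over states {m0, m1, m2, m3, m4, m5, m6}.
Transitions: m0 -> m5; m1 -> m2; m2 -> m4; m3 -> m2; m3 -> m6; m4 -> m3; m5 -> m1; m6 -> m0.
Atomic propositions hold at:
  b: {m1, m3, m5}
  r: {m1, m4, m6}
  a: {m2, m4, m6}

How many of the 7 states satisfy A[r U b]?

A[r U b]: least fixpoint, start Z0 = Sat(b) = {m1, m3, m5}, add states in Sat(r) with every successor in Z. Z1 = {m1, m3, m4, m5}; fixed.
Sat(A[r U b]) = {m1, m3, m4, m5}
|Sat(A[r U b])| = |{m1, m3, m4, m5}| = 4.

4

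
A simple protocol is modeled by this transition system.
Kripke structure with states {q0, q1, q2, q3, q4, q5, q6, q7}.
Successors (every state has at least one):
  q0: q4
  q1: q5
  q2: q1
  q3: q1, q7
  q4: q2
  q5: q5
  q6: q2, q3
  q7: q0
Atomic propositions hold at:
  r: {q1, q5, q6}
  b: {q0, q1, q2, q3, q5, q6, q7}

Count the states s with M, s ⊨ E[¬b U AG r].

2

Sat(¬b) = {q4}
AG r: greatest fixpoint, start Z0 = {q1, q5, q6}, keep only states in Sat with every successor in Z. Z1 = {q1, q5}; fixed.
Sat(AG r) = {q1, q5}
E[¬b U AG r]: least fixpoint, start Z0 = Sat(AG r) = {q1, q5}, add states in Sat(¬b) with some successor in Z. Already a fixed point.
Sat(E[¬b U AG r]) = {q1, q5}
|Sat(E[¬b U AG r])| = |{q1, q5}| = 2.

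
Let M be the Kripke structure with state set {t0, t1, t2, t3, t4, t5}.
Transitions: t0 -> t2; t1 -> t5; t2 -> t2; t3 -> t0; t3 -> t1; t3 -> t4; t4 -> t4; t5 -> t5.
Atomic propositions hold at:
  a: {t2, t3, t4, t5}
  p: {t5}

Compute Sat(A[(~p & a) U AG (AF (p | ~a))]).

Sat(~p) = {t0, t1, t2, t3, t4}
Sat(~p & a) = {t2, t3, t4}
Sat(~a) = {t0, t1}
Sat(p | ~a) = {t0, t1, t5}
AF (p | ~a): least fixpoint, start Z0 = {t0, t1, t5}, add states with every successor in Z. Already a fixed point.
Sat(AF (p | ~a)) = {t0, t1, t5}
AG (AF (p | ~a)): greatest fixpoint, start Z0 = {t0, t1, t5}, keep only states in Sat with every successor in Z. Z1 = {t1, t5}; fixed.
Sat(AG (AF (p | ~a))) = {t1, t5}
A[(~p & a) U AG (AF (p | ~a))]: least fixpoint, start Z0 = Sat(AG (AF (p | ~a))) = {t1, t5}, add states in Sat(~p & a) with every successor in Z. Already a fixed point.
Sat(A[(~p & a) U AG (AF (p | ~a))]) = {t1, t5}

{t1, t5}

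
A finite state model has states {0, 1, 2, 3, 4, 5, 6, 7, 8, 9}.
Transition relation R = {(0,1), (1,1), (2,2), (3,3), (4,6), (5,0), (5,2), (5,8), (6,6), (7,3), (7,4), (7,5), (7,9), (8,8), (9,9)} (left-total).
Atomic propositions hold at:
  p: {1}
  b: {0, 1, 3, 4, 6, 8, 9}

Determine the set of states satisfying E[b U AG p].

{0, 1}

AG p: greatest fixpoint, start Z0 = {1}, keep only states in Sat with every successor in Z. Already a fixed point.
Sat(AG p) = {1}
E[b U AG p]: least fixpoint, start Z0 = Sat(AG p) = {1}, add states in Sat(b) with some successor in Z. Z1 = {0, 1}; fixed.
Sat(E[b U AG p]) = {0, 1}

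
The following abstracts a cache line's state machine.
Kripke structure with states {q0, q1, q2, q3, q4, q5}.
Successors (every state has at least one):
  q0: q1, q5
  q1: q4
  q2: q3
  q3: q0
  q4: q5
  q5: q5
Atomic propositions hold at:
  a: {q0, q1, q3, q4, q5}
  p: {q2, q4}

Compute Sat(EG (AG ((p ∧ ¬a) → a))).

Sat(¬a) = {q2}
Sat(p ∧ ¬a) = {q2}
Sat((p ∧ ¬a) → a) = {q0, q1, q3, q4, q5}
AG ((p ∧ ¬a) → a): greatest fixpoint, start Z0 = {q0, q1, q3, q4, q5}, keep only states in Sat with every successor in Z. Already a fixed point.
Sat(AG ((p ∧ ¬a) → a)) = {q0, q1, q3, q4, q5}
EG (AG ((p ∧ ¬a) → a)): greatest fixpoint, start Z0 = {q0, q1, q3, q4, q5}, keep only states in Sat with some successor in Z. Already a fixed point.
Sat(EG (AG ((p ∧ ¬a) → a))) = {q0, q1, q3, q4, q5}

{q0, q1, q3, q4, q5}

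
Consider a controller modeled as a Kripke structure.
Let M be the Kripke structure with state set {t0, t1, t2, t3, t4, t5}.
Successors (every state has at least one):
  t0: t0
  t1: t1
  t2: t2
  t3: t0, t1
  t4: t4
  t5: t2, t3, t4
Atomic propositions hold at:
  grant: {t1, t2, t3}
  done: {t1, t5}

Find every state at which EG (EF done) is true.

{t1, t3, t5}

EF done: least fixpoint, start Z0 = {t1, t5}, add states with some successor in Z. Z1 = {t1, t3, t5}; fixed.
Sat(EF done) = {t1, t3, t5}
EG (EF done): greatest fixpoint, start Z0 = {t1, t3, t5}, keep only states in Sat with some successor in Z. Already a fixed point.
Sat(EG (EF done)) = {t1, t3, t5}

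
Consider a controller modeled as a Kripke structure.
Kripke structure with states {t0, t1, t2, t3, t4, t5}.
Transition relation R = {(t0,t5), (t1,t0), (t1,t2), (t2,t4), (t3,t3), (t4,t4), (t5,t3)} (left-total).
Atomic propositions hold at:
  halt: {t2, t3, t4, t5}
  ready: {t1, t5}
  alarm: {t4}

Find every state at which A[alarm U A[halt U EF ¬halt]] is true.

{t0, t1}

Sat(¬halt) = {t0, t1}
EF ¬halt: least fixpoint, start Z0 = {t0, t1}, add states with some successor in Z. Already a fixed point.
Sat(EF ¬halt) = {t0, t1}
A[halt U EF ¬halt]: least fixpoint, start Z0 = Sat(EF ¬halt) = {t0, t1}, add states in Sat(halt) with every successor in Z. Already a fixed point.
Sat(A[halt U EF ¬halt]) = {t0, t1}
A[alarm U A[halt U EF ¬halt]]: least fixpoint, start Z0 = Sat(A[halt U EF ¬halt]) = {t0, t1}, add states in Sat(alarm) with every successor in Z. Already a fixed point.
Sat(A[alarm U A[halt U EF ¬halt]]) = {t0, t1}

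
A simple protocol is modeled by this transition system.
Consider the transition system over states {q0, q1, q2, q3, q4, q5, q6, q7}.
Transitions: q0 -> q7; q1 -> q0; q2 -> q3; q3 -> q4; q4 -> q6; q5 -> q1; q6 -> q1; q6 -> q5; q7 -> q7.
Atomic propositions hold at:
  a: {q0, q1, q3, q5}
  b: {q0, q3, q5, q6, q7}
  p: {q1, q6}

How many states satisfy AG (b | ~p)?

2

Sat(~p) = {q0, q2, q3, q4, q5, q7}
Sat(b | ~p) = {q0, q2, q3, q4, q5, q6, q7}
AG (b | ~p): greatest fixpoint, start Z0 = {q0, q2, q3, q4, q5, q6, q7}, keep only states in Sat with every successor in Z. Z1 = {q0, q2, q3, q4, q7}; Z2 = {q0, q2, q3, q7}; Z3 = {q0, q2, q7}; Z4 = {q0, q7}; fixed.
Sat(AG (b | ~p)) = {q0, q7}
|Sat(AG (b | ~p))| = |{q0, q7}| = 2.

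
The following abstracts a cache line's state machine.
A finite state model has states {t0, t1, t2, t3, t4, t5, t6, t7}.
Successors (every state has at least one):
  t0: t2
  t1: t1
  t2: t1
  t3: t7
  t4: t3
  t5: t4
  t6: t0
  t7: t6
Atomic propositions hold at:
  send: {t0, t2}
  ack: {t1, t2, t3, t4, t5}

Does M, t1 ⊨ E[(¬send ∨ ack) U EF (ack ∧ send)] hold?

Sat(¬send) = {t1, t3, t4, t5, t6, t7}
Sat(¬send ∨ ack) = {t1, t2, t3, t4, t5, t6, t7}
Sat(ack ∧ send) = {t2}
EF (ack ∧ send): least fixpoint, start Z0 = {t2}, add states with some successor in Z. Z1 = {t0, t2}; Z2 = {t0, t2, t6}; Z3 = {t0, t2, t6, t7}; Z4 = {t0, t2, t3, t6, t7}; Z5 = {t0, t2, t3, t4, t6, t7}; Z6 = {t0, t2, t3, t4, t5, t6, t7}; fixed.
Sat(EF (ack ∧ send)) = {t0, t2, t3, t4, t5, t6, t7}
E[(¬send ∨ ack) U EF (ack ∧ send)]: least fixpoint, start Z0 = Sat(EF (ack ∧ send)) = {t0, t2, t3, t4, t5, t6, t7}, add states in Sat(¬send ∨ ack) with some successor in Z. Already a fixed point.
Sat(E[(¬send ∨ ack) U EF (ack ∧ send)]) = {t0, t2, t3, t4, t5, t6, t7}
t1 ∉ Sat(E[(¬send ∨ ack) U EF (ack ∧ send)]) = {t0, t2, t3, t4, t5, t6, t7}, so the formula does not hold at t1.

No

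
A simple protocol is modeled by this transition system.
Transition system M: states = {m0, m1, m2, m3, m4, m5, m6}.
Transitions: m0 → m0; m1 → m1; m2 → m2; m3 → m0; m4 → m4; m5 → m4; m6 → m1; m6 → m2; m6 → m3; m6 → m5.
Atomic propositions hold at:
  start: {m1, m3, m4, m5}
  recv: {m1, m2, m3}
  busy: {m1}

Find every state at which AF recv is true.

AF recv: least fixpoint, start Z0 = {m1, m2, m3}, add states with every successor in Z. Already a fixed point.
Sat(AF recv) = {m1, m2, m3}

{m1, m2, m3}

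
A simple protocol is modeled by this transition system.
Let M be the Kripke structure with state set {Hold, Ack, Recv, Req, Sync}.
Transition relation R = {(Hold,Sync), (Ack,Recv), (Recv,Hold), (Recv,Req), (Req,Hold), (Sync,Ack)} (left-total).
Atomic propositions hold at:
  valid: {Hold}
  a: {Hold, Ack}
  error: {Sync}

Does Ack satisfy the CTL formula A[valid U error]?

No

A[valid U error]: least fixpoint, start Z0 = Sat(error) = {Sync}, add states in Sat(valid) with every successor in Z. Z1 = {Hold, Sync}; fixed.
Sat(A[valid U error]) = {Hold, Sync}
Ack ∉ Sat(A[valid U error]) = {Hold, Sync}, so the formula does not hold at Ack.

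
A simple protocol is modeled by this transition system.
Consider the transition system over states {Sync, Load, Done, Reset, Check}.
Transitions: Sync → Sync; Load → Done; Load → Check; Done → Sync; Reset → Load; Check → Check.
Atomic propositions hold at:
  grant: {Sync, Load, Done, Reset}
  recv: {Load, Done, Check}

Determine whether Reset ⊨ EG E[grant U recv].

Yes

E[grant U recv]: least fixpoint, start Z0 = Sat(recv) = {Load, Done, Check}, add states in Sat(grant) with some successor in Z. Z1 = {Load, Done, Reset, Check}; fixed.
Sat(E[grant U recv]) = {Load, Done, Reset, Check}
EG E[grant U recv]: greatest fixpoint, start Z0 = {Load, Done, Reset, Check}, keep only states in Sat with some successor in Z. Z1 = {Load, Reset, Check}; fixed.
Sat(EG E[grant U recv]) = {Load, Reset, Check}
Reset ∈ Sat(EG E[grant U recv]) = {Load, Reset, Check}, so the formula holds at Reset.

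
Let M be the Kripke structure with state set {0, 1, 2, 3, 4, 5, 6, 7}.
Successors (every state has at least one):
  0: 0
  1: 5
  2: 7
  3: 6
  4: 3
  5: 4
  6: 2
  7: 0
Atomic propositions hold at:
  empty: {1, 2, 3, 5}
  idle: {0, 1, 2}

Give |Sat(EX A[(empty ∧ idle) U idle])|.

Sat(empty ∧ idle) = {1, 2}
A[(empty ∧ idle) U idle]: least fixpoint, start Z0 = Sat(idle) = {0, 1, 2}, add states in Sat(empty ∧ idle) with every successor in Z. Already a fixed point.
Sat(A[(empty ∧ idle) U idle]) = {0, 1, 2}
Sat(EX A[(empty ∧ idle) U idle]) = {s : some successor in {0, 1, 2}} = {0, 6, 7}
|Sat(EX A[(empty ∧ idle) U idle])| = |{0, 6, 7}| = 3.

3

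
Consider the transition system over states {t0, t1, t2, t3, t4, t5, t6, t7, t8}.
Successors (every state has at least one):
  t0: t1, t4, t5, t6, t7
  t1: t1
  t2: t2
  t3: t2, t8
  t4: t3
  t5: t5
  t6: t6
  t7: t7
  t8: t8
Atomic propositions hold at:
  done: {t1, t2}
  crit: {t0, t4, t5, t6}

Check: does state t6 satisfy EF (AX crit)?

Yes

Sat(AX crit) = {s : every successor in {t0, t4, t5, t6}} = {t5, t6}
EF (AX crit): least fixpoint, start Z0 = {t5, t6}, add states with some successor in Z. Z1 = {t0, t5, t6}; fixed.
Sat(EF (AX crit)) = {t0, t5, t6}
t6 ∈ Sat(EF (AX crit)) = {t0, t5, t6}, so the formula holds at t6.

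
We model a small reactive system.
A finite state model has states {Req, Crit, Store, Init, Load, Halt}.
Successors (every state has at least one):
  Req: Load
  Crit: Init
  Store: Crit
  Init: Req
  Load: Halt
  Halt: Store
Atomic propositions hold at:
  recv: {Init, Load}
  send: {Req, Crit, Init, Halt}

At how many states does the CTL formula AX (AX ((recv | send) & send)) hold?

4

Sat(recv | send) = {Req, Crit, Init, Load, Halt}
Sat((recv | send) & send) = {Req, Crit, Init, Halt}
Sat(AX ((recv | send) & send)) = {s : every successor in {Req, Crit, Init, Halt}} = {Crit, Store, Init, Load}
Sat(AX (AX ((recv | send) & send))) = {s : every successor in {Crit, Store, Init, Load}} = {Req, Crit, Store, Halt}
|Sat(AX (AX ((recv | send) & send)))| = |{Req, Crit, Store, Halt}| = 4.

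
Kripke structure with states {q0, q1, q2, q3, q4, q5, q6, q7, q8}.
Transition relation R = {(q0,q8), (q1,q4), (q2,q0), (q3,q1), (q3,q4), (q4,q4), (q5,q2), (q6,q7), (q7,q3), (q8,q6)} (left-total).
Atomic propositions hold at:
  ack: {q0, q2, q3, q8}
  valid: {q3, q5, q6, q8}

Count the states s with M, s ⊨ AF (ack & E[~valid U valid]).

Sat(~valid) = {q0, q1, q2, q4, q7}
E[~valid U valid]: least fixpoint, start Z0 = Sat(valid) = {q3, q5, q6, q8}, add states in Sat(~valid) with some successor in Z. Z1 = {q0, q3, q5, q6, q7, q8}; Z2 = {q0, q2, q3, q5, q6, q7, q8}; fixed.
Sat(E[~valid U valid]) = {q0, q2, q3, q5, q6, q7, q8}
Sat(ack & E[~valid U valid]) = {q0, q2, q3, q8}
AF (ack & E[~valid U valid]): least fixpoint, start Z0 = {q0, q2, q3, q8}, add states with every successor in Z. Z1 = {q0, q2, q3, q5, q7, q8}; Z2 = {q0, q2, q3, q5, q6, q7, q8}; fixed.
Sat(AF (ack & E[~valid U valid])) = {q0, q2, q3, q5, q6, q7, q8}
|Sat(AF (ack & E[~valid U valid]))| = |{q0, q2, q3, q5, q6, q7, q8}| = 7.

7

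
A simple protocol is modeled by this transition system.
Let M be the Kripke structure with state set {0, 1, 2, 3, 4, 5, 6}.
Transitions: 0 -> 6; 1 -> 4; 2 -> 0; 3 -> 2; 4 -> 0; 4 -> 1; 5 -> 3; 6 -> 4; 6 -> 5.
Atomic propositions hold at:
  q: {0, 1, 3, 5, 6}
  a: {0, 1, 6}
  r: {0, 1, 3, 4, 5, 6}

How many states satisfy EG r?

4

EG r: greatest fixpoint, start Z0 = {0, 1, 3, 4, 5, 6}, keep only states in Sat with some successor in Z. Z1 = {0, 1, 4, 5, 6}; Z2 = {0, 1, 4, 6}; fixed.
Sat(EG r) = {0, 1, 4, 6}
|Sat(EG r)| = |{0, 1, 4, 6}| = 4.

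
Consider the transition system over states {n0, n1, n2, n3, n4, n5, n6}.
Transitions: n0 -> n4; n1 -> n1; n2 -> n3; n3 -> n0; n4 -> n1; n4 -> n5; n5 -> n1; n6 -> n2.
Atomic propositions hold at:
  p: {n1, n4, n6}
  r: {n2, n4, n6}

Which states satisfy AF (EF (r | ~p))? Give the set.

{n0, n2, n3, n4, n5, n6}

Sat(~p) = {n0, n2, n3, n5}
Sat(r | ~p) = {n0, n2, n3, n4, n5, n6}
EF (r | ~p): least fixpoint, start Z0 = {n0, n2, n3, n4, n5, n6}, add states with some successor in Z. Already a fixed point.
Sat(EF (r | ~p)) = {n0, n2, n3, n4, n5, n6}
AF (EF (r | ~p)): least fixpoint, start Z0 = {n0, n2, n3, n4, n5, n6}, add states with every successor in Z. Already a fixed point.
Sat(AF (EF (r | ~p))) = {n0, n2, n3, n4, n5, n6}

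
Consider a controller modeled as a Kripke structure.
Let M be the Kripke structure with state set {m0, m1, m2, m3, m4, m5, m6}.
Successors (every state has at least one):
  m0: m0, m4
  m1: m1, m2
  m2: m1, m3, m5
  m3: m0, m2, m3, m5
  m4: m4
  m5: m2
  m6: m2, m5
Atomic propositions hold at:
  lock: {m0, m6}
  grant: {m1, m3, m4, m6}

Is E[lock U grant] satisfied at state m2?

E[lock U grant]: least fixpoint, start Z0 = Sat(grant) = {m1, m3, m4, m6}, add states in Sat(lock) with some successor in Z. Z1 = {m0, m1, m3, m4, m6}; fixed.
Sat(E[lock U grant]) = {m0, m1, m3, m4, m6}
m2 ∉ Sat(E[lock U grant]) = {m0, m1, m3, m4, m6}, so the formula does not hold at m2.

No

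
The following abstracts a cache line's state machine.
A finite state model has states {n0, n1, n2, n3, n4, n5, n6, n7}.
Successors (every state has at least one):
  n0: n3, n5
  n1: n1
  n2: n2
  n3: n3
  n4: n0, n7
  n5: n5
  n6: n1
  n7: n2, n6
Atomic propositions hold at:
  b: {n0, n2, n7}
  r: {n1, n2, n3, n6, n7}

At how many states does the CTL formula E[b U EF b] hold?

EF b: least fixpoint, start Z0 = {n0, n2, n7}, add states with some successor in Z. Z1 = {n0, n2, n4, n7}; fixed.
Sat(EF b) = {n0, n2, n4, n7}
E[b U EF b]: least fixpoint, start Z0 = Sat(EF b) = {n0, n2, n4, n7}, add states in Sat(b) with some successor in Z. Already a fixed point.
Sat(E[b U EF b]) = {n0, n2, n4, n7}
|Sat(E[b U EF b])| = |{n0, n2, n4, n7}| = 4.

4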